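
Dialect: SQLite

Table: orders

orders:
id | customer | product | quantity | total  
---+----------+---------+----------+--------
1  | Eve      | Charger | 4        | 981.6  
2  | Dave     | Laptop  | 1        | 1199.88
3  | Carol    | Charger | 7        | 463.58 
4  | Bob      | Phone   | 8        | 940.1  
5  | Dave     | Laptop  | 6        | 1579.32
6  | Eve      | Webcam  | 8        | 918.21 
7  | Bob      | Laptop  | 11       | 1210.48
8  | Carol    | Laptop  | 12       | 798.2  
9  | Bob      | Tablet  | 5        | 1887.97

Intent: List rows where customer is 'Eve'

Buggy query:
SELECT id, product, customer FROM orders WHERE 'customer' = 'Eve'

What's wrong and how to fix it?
Bug: 'customer' in single quotes is a string literal, not the column; the comparison is literal-vs-literal and never true

Fix: Remove the quotes around the column name (or use double quotes for an identifier)

Corrected query:
SELECT id, product, customer FROM orders WHERE customer = 'Eve'

Result:
id | product | customer
---+---------+---------
1  | Charger | Eve     
6  | Webcam  | Eve     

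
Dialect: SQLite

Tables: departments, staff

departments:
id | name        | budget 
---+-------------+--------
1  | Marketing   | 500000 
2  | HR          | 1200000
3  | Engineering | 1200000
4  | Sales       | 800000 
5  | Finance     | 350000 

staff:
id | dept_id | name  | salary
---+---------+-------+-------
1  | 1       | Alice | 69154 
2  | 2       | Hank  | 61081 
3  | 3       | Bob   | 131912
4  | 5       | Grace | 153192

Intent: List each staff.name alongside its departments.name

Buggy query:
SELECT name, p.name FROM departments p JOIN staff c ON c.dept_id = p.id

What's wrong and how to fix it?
Bug: Both tables have a 'name' column; the unqualified reference is ambiguous

Fix: Qualify the column with its table alias (c.name)

Corrected query:
SELECT c.name, p.name FROM departments p JOIN staff c ON c.dept_id = p.id

Result:
name  | name       
------+------------
Alice | Marketing  
Hank  | HR         
Bob   | Engineering
Grace | Finance    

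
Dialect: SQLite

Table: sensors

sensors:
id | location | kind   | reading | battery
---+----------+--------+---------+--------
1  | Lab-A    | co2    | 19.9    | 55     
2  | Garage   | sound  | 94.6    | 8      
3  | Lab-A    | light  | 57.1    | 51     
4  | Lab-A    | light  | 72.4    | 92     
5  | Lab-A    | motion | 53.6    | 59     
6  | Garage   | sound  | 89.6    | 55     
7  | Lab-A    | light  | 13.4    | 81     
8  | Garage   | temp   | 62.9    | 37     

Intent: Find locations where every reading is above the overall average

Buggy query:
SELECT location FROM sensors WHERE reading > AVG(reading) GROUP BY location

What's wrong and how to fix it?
Bug: AVG() is an aggregate; it can't sit directly in WHERE

Fix: Compute the overall average in a scalar subquery and compare each group's MIN against it in HAVING

Corrected query:
SELECT location FROM sensors GROUP BY location HAVING MIN(reading) > (SELECT AVG(reading) FROM sensors)

Result:
location
--------
Garage  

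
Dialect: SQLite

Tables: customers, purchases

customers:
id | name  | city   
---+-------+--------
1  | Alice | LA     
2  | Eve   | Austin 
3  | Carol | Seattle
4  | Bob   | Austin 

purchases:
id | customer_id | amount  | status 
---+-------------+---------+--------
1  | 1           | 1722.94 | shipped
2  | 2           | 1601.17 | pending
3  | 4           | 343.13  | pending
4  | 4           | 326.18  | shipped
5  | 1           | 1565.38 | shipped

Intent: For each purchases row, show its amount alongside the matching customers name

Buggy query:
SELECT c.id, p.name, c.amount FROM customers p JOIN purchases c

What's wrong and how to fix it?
Bug: JOIN with no ON clause produces a cartesian product; every purchases row pairs with every customers row

Fix: Add ON c.customer_id = p.id to the JOIN

Corrected query:
SELECT c.id, p.name, c.amount FROM customers p JOIN purchases c ON c.customer_id = p.id

Result:
id | name  | amount 
---+-------+--------
1  | Alice | 1722.94
2  | Eve   | 1601.17
3  | Bob   | 343.13 
4  | Bob   | 326.18 
5  | Alice | 1565.38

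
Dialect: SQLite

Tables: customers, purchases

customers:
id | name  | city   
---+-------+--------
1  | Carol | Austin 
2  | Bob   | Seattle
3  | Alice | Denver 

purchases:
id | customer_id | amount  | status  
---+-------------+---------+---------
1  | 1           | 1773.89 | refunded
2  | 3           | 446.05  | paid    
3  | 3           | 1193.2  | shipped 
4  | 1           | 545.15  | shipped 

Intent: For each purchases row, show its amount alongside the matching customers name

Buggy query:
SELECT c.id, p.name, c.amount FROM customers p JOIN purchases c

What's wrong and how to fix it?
Bug: JOIN with no ON clause produces a cartesian product; every purchases row pairs with every customers row

Fix: Add ON c.customer_id = p.id to the JOIN

Corrected query:
SELECT c.id, p.name, c.amount FROM customers p JOIN purchases c ON c.customer_id = p.id

Result:
id | name  | amount 
---+-------+--------
1  | Carol | 1773.89
2  | Alice | 446.05 
3  | Alice | 1193.2 
4  | Carol | 545.15 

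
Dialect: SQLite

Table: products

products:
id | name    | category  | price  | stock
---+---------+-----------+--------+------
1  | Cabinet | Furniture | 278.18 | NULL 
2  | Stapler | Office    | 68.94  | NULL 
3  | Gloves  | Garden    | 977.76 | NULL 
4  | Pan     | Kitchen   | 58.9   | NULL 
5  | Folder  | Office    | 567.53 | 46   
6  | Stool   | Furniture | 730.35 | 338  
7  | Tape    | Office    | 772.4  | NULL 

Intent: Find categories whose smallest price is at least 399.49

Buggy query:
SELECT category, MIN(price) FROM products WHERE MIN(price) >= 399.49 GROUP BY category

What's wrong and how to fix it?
Bug: Aggregates like MIN are computed per group after WHERE runs

Fix: Use HAVING for the per-group MIN condition

Corrected query:
SELECT category, MIN(price) FROM products GROUP BY category HAVING MIN(price) >= 399.49

Result:
category | MIN(price)
---------+-----------
Garden   | 977.76    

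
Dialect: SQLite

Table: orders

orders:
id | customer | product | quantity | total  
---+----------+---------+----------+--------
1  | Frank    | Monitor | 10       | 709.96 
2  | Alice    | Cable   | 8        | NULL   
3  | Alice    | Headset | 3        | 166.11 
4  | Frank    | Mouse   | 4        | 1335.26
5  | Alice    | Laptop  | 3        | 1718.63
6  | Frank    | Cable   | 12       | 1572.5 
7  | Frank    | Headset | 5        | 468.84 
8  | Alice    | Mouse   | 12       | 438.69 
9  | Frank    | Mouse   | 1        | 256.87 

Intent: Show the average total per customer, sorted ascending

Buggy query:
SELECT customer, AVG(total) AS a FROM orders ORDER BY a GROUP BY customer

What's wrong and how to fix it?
Bug: ORDER BY appears before GROUP BY; SQL clause order requires GROUP BY first

Fix: Reorder: SELECT … FROM … GROUP BY … ORDER BY …

Corrected query:
SELECT customer, AVG(total) AS a FROM orders GROUP BY customer ORDER BY a

Result:
customer | a         
---------+-----------
Alice    | 774.476667
Frank    | 868.686   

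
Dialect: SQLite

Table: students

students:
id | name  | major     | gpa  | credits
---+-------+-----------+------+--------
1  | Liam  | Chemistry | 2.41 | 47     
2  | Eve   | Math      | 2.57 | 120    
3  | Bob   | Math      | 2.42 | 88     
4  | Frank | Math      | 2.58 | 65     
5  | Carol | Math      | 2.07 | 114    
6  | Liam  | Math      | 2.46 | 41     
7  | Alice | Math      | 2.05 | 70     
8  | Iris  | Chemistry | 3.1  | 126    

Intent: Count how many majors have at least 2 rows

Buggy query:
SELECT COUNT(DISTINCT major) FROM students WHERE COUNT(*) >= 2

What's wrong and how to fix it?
Bug: COUNT(*) cannot appear in WHERE; the per-group count doesn't exist yet

Fix: Group first with HAVING COUNT(*) >= 2, then COUNT the resulting groups

Corrected query:
SELECT COUNT(*) FROM (SELECT major FROM students GROUP BY major HAVING COUNT(*) >= 2)

Result:
COUNT(*)
--------
2       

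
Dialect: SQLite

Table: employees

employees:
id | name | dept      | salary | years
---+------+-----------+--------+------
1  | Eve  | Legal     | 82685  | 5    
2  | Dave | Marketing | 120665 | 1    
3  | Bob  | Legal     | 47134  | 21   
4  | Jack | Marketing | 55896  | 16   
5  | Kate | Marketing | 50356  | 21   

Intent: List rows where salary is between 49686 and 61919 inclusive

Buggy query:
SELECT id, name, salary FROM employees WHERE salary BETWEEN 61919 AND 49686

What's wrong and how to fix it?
Bug: BETWEEN expects the lower bound first; with 61919 AND 49686 the range is empty

Fix: Swap the bounds so the smaller value comes first

Corrected query:
SELECT id, name, salary FROM employees WHERE salary BETWEEN 49686 AND 61919

Result:
id | name | salary
---+------+-------
4  | Jack | 55896 
5  | Kate | 50356 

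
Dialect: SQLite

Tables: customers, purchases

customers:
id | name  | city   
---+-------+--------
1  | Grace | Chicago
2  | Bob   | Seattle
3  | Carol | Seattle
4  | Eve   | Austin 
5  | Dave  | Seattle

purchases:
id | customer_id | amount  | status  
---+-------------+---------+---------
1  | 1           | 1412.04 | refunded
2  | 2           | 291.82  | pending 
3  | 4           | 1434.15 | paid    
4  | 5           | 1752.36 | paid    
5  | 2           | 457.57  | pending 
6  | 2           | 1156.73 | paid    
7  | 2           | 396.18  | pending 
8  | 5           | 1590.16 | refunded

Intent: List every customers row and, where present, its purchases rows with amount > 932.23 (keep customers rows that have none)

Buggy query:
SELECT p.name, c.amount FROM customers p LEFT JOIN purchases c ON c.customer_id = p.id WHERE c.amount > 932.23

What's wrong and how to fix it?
Bug: A WHERE condition on the right-hand table after LEFT JOIN drops unmatched parents

Fix: Put 'c.amount > 932.23' in the JOIN's ON clause instead of WHERE

Corrected query:
SELECT p.name, c.amount FROM customers p LEFT JOIN purchases c ON c.customer_id = p.id AND c.amount > 932.23

Result:
name  | amount 
------+--------
Grace | 1412.04
Bob   | 1156.73
Carol | NULL   
Eve   | 1434.15
Dave  | 1590.16
Dave  | 1752.36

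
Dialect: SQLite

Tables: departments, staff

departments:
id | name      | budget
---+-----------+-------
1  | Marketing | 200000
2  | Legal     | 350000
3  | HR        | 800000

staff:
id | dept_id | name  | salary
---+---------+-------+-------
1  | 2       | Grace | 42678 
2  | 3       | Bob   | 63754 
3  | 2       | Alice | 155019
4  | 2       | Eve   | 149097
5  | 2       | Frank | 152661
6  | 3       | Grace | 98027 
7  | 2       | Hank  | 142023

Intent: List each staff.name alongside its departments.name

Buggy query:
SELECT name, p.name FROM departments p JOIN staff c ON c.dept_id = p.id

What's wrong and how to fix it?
Bug: 'name' exists in both joined tables, so the database can't tell which one is meant

Fix: Prefix ambiguous columns with the table alias

Corrected query:
SELECT c.name, p.name FROM departments p JOIN staff c ON c.dept_id = p.id

Result:
name  | name 
------+------
Grace | Legal
Bob   | HR   
Alice | Legal
Eve   | Legal
Frank | Legal
Grace | HR   
Hank  | Legal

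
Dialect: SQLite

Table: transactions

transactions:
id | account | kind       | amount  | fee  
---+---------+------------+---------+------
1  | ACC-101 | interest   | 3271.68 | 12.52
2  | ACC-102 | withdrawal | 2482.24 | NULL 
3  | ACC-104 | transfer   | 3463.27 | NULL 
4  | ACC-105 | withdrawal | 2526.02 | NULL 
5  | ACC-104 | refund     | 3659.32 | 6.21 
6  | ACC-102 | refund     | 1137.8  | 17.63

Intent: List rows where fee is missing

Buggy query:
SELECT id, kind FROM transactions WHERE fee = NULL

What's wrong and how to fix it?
Bug: '= NULL' is always unknown in SQL three-valued logic, so no rows match

Fix: Use IS NULL to test for NULL

Corrected query:
SELECT id, kind FROM transactions WHERE fee IS NULL

Result:
id | kind      
---+-----------
2  | withdrawal
3  | transfer  
4  | withdrawal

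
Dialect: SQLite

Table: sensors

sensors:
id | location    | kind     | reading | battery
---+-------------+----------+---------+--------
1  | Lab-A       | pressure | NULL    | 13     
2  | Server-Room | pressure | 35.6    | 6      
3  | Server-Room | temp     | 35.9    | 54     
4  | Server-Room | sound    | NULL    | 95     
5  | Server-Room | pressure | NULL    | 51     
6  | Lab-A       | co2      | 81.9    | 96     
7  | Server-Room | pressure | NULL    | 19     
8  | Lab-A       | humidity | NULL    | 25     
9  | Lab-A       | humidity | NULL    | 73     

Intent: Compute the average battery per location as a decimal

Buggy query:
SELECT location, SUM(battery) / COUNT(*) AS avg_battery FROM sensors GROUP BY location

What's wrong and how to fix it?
Bug: Both operands are integers, so '/' performs integer division and truncates

Fix: Cast one side to REAL so the division keeps the fractional part

Corrected query:
SELECT location, SUM(battery) * 1.0 / COUNT(*) AS avg_battery FROM sensors GROUP BY location

Result:
location    | avg_battery
------------+------------
Lab-A       | 51.75      
Server-Room | 45         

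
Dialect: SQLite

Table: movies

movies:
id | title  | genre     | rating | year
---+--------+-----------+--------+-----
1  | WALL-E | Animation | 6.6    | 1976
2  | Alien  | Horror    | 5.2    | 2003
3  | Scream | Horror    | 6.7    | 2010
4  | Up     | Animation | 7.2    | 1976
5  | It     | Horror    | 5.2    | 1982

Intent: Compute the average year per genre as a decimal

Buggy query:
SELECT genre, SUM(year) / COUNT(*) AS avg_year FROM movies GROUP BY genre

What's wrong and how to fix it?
Bug: Both operands are integers, so '/' performs integer division and truncates

Fix: Cast one side to REAL so the division keeps the fractional part

Corrected query:
SELECT genre, SUM(year) * 1.0 / COUNT(*) AS avg_year FROM movies GROUP BY genre

Result:
genre     | avg_year   
----------+------------
Animation | 1976       
Horror    | 1998.333333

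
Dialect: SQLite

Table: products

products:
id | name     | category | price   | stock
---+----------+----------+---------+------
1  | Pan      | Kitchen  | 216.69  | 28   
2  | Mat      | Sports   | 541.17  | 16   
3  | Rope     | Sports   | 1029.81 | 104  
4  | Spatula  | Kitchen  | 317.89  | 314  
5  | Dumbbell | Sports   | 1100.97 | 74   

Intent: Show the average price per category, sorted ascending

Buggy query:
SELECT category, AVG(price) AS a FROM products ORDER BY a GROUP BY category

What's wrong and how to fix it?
Bug: ORDER BY appears before GROUP BY; SQL clause order requires GROUP BY first

Fix: Reorder: SELECT … FROM … GROUP BY … ORDER BY …

Corrected query:
SELECT category, AVG(price) AS a FROM products GROUP BY category ORDER BY a

Result:
category | a     
---------+-------
Kitchen  | 267.29
Sports   | 890.65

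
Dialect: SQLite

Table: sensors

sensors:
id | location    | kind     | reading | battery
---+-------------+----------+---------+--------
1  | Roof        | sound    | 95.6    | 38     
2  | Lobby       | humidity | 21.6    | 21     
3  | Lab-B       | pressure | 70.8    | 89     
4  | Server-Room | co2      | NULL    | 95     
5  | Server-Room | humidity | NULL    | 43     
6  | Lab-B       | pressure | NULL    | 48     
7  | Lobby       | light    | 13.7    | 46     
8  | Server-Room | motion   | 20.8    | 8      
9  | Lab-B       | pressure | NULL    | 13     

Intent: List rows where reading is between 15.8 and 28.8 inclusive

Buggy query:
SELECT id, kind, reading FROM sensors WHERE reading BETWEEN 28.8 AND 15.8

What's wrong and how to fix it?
Bug: BETWEEN expects the lower bound first; with 28.8 AND 15.8 the range is empty

Fix: Swap the bounds so the smaller value comes first

Corrected query:
SELECT id, kind, reading FROM sensors WHERE reading BETWEEN 15.8 AND 28.8

Result:
id | kind     | reading
---+----------+--------
2  | humidity | 21.6   
8  | motion   | 20.8   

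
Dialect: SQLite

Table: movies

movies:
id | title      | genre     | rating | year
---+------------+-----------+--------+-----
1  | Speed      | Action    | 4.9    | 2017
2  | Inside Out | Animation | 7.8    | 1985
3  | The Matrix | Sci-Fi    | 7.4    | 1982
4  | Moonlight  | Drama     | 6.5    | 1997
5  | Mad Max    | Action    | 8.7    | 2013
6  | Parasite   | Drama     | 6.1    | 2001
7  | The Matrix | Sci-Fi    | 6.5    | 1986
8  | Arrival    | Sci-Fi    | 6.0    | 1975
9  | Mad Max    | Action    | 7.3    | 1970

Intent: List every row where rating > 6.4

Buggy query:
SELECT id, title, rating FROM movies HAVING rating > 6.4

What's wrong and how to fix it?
Bug: HAVING filters the output of aggregation, but this query has no GROUP BY and no aggregate functions, so SQLite rejects it (HAVING clause on a non-aggregate query); the condition here is per row

Fix: Use WHERE for row-level filtering

Corrected query:
SELECT id, title, rating FROM movies WHERE rating > 6.4

Result:
id | title      | rating
---+------------+-------
2  | Inside Out | 7.8   
3  | The Matrix | 7.4   
4  | Moonlight  | 6.5   
5  | Mad Max    | 8.7   
7  | The Matrix | 6.5   
9  | Mad Max    | 7.3   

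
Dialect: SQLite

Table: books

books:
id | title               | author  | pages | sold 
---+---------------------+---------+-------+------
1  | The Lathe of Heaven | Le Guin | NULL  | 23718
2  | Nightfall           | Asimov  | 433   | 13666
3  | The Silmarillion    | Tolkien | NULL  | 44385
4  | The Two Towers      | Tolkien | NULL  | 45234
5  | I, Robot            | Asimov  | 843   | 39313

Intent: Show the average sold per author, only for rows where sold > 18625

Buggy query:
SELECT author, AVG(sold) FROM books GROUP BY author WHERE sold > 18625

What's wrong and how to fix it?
Bug: WHERE cannot follow GROUP BY

Fix: Move the WHERE clause before GROUP BY

Corrected query:
SELECT author, AVG(sold) FROM books WHERE sold > 18625 GROUP BY author

Result:
author  | AVG(sold)
--------+----------
Asimov  | 39313    
Le Guin | 23718    
Tolkien | 44809.5  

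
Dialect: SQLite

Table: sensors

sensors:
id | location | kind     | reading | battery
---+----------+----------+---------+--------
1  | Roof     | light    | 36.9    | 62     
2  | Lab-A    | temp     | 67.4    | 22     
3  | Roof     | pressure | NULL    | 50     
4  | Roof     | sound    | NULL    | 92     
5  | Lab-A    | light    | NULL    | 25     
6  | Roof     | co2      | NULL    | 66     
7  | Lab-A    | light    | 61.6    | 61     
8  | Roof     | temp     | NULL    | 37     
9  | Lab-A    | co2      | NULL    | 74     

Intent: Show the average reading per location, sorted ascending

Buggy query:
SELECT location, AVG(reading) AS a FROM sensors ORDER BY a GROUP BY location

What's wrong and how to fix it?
Bug: GROUP BY must precede ORDER BY

Fix: Move ORDER BY to the end, after GROUP BY

Corrected query:
SELECT location, AVG(reading) AS a FROM sensors GROUP BY location ORDER BY a

Result:
location | a   
---------+-----
Roof     | 36.9
Lab-A    | 64.5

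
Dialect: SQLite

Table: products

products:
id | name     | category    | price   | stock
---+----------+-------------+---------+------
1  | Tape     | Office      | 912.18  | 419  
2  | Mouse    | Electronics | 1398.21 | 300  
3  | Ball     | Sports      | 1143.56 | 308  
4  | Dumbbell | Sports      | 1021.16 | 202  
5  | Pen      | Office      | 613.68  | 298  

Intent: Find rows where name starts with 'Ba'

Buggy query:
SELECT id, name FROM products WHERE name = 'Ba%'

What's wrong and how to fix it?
Bug: '=' compares the literal string including the % character; pattern matching needs LIKE

Fix: Use LIKE for wildcard pattern matching

Corrected query:
SELECT id, name FROM products WHERE name LIKE 'Ba%'

Result:
id | name
---+-----
3  | Ball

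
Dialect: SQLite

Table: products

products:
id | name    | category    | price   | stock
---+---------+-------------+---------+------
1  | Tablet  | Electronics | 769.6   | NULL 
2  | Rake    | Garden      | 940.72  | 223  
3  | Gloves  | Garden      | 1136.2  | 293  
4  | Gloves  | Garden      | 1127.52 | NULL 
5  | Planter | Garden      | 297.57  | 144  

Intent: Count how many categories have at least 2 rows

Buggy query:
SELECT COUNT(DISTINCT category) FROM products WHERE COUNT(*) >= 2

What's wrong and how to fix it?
Bug: COUNT(*) cannot appear in WHERE; the per-group count doesn't exist yet

Fix: Group first with HAVING COUNT(*) >= 2, then COUNT the resulting groups

Corrected query:
SELECT COUNT(*) FROM (SELECT category FROM products GROUP BY category HAVING COUNT(*) >= 2)

Result:
COUNT(*)
--------
1       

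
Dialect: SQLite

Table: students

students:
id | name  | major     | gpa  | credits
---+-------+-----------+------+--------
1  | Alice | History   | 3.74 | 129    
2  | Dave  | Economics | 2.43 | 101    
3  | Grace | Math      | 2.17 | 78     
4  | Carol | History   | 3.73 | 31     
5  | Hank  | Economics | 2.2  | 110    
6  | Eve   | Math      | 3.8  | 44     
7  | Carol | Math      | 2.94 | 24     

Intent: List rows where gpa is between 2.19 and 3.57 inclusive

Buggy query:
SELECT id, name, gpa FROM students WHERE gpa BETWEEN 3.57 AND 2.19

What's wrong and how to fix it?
Bug: The bounds are reversed; BETWEEN a AND b requires a <= b to match anything

Fix: Swap the bounds so the smaller value comes first

Corrected query:
SELECT id, name, gpa FROM students WHERE gpa BETWEEN 2.19 AND 3.57

Result:
id | name  | gpa 
---+-------+-----
2  | Dave  | 2.43
5  | Hank  | 2.2 
7  | Carol | 2.94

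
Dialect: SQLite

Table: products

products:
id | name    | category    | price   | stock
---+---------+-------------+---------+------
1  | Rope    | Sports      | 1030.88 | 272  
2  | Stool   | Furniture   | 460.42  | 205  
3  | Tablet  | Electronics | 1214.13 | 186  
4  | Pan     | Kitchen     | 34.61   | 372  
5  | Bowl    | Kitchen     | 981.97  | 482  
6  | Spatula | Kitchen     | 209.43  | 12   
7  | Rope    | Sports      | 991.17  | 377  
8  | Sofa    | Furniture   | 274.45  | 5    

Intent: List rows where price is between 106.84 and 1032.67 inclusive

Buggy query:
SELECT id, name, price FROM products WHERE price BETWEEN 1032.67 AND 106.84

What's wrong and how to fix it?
Bug: BETWEEN expects the lower bound first; with 1032.67 AND 106.84 the range is empty

Fix: Swap the bounds so the smaller value comes first

Corrected query:
SELECT id, name, price FROM products WHERE price BETWEEN 106.84 AND 1032.67

Result:
id | name    | price  
---+---------+--------
1  | Rope    | 1030.88
2  | Stool   | 460.42 
5  | Bowl    | 981.97 
6  | Spatula | 209.43 
7  | Rope    | 991.17 
8  | Sofa    | 274.45 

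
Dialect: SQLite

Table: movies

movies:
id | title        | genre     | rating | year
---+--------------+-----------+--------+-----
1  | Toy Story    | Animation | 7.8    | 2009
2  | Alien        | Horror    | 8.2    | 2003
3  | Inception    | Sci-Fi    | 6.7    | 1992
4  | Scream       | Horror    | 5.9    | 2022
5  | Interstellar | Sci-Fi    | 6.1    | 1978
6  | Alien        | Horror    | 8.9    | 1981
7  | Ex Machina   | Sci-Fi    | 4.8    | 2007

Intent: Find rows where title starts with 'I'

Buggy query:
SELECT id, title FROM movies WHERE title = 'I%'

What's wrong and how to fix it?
Bug: Wildcards only work with LIKE; '=' treats '%' as a literal character

Fix: Replace '=' with LIKE so 'I%' is treated as a pattern

Corrected query:
SELECT id, title FROM movies WHERE title LIKE 'I%'

Result:
id | title       
---+-------------
3  | Inception   
5  | Interstellar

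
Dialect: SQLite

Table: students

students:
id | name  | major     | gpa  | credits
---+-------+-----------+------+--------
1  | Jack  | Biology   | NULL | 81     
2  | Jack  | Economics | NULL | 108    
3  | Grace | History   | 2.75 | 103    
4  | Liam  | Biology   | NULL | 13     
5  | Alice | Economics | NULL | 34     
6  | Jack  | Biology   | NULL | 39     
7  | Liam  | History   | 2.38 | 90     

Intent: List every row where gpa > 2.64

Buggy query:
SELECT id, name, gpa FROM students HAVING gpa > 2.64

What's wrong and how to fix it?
Bug: This is a non-aggregate query (no GROUP BY, no aggregates), so in SQLite the HAVING clause is invalid here; a row-level condition belongs in WHERE

Fix: Use WHERE for row-level filtering

Corrected query:
SELECT id, name, gpa FROM students WHERE gpa > 2.64

Result:
id | name  | gpa 
---+-------+-----
3  | Grace | 2.75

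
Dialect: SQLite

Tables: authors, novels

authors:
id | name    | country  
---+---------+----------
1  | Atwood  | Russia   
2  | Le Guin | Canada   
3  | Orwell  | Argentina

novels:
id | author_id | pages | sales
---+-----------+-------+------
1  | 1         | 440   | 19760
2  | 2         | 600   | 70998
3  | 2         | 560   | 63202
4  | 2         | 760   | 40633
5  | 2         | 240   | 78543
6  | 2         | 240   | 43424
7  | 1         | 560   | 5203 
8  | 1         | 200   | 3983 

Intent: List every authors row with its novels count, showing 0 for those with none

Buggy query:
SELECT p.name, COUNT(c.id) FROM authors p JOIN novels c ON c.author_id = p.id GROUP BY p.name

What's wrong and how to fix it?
Bug: INNER JOIN drops authors rows that have no matching novels rows

Fix: Use LEFT JOIN so parents without children still appear (COUNT(c.id) gives 0)

Corrected query:
SELECT p.name, COUNT(c.id) FROM authors p LEFT JOIN novels c ON c.author_id = p.id GROUP BY p.name

Result:
name    | COUNT(c.id)
--------+------------
Atwood  | 3          
Le Guin | 5          
Orwell  | 0          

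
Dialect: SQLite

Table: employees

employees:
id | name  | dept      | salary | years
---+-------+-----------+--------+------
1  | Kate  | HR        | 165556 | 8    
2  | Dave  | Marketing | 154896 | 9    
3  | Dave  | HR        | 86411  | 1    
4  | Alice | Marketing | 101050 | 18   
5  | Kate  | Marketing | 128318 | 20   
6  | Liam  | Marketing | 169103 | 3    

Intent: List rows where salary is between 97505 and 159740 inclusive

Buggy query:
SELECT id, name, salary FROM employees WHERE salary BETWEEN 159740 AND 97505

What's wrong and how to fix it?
Bug: BETWEEN expects the lower bound first; with 159740 AND 97505 the range is empty

Fix: Swap the bounds so the smaller value comes first

Corrected query:
SELECT id, name, salary FROM employees WHERE salary BETWEEN 97505 AND 159740

Result:
id | name  | salary
---+-------+-------
2  | Dave  | 154896
4  | Alice | 101050
5  | Kate  | 128318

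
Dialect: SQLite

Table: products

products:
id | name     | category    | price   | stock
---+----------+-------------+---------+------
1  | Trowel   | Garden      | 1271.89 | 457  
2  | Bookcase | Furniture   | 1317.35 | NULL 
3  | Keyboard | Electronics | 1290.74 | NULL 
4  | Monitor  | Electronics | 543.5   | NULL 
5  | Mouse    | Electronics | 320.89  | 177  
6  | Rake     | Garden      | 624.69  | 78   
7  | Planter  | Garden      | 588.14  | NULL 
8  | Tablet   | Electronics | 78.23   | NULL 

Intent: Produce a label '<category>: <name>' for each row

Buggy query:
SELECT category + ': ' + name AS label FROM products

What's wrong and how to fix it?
Bug: SQLite uses || for string concatenation; + coerces text to numbers (yielding 0)

Fix: Replace + with || to concatenate text

Corrected query:
SELECT category || ': ' || name AS label FROM products

Result:
label                
---------------------
Garden: Trowel       
Furniture: Bookcase  
Electronics: Keyboard
Electronics: Monitor 
Electronics: Mouse   
Garden: Rake         
Garden: Planter      
Electronics: Tablet  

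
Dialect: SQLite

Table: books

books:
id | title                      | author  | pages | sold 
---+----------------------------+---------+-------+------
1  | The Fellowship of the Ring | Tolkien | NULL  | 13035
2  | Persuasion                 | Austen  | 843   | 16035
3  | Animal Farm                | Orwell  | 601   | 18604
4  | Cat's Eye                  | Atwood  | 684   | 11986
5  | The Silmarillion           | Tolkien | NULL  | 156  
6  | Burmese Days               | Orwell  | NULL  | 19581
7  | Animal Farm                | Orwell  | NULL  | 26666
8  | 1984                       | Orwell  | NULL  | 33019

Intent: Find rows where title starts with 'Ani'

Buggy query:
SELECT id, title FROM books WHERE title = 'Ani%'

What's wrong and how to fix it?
Bug: Wildcards only work with LIKE; '=' treats '%' as a literal character

Fix: Use LIKE for wildcard pattern matching

Corrected query:
SELECT id, title FROM books WHERE title LIKE 'Ani%'

Result:
id | title      
---+------------
3  | Animal Farm
7  | Animal Farm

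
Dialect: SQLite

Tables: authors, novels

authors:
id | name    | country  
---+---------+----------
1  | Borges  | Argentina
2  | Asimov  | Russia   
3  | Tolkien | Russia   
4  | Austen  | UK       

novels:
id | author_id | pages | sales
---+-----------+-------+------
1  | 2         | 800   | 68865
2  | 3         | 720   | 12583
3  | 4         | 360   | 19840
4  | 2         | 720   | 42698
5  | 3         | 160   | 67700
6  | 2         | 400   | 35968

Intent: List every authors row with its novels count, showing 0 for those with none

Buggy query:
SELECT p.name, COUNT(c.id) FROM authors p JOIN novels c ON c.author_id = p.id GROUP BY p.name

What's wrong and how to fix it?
Bug: An inner join excludes parents with zero children

Fix: Switch to LEFT JOIN to retain unmatched parent rows

Corrected query:
SELECT p.name, COUNT(c.id) FROM authors p LEFT JOIN novels c ON c.author_id = p.id GROUP BY p.name

Result:
name    | COUNT(c.id)
--------+------------
Asimov  | 3          
Austen  | 1          
Borges  | 0          
Tolkien | 2          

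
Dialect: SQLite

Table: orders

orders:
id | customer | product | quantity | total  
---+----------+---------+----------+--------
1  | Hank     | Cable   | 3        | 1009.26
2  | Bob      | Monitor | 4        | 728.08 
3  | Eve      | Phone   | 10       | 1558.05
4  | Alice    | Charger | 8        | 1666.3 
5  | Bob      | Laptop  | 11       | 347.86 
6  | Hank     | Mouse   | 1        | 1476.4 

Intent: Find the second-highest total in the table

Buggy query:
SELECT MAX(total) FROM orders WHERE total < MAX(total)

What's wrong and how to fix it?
Bug: MAX(total) on the right of the comparison is an aggregate-in-WHERE error

Fix: Compute the overall MAX in a subquery, then take MAX of rows below it

Corrected query:
SELECT MAX(total) FROM orders WHERE total < (SELECT MAX(total) FROM orders)

Result:
MAX(total)
----------
1558.05   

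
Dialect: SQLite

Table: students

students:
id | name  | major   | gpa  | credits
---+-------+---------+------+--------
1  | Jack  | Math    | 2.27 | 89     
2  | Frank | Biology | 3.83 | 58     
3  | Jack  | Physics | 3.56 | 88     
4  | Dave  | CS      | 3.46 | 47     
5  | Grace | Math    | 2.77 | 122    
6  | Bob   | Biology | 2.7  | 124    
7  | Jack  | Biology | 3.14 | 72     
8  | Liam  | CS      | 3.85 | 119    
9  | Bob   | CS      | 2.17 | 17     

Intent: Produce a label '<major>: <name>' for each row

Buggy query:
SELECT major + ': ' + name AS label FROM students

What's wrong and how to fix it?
Bug: '+' is numeric addition; on text columns SQLite converts them to 0 instead of concatenating

Fix: Replace + with || to concatenate text

Corrected query:
SELECT major || ': ' || name AS label FROM students

Result:
label         
--------------
Math: Jack    
Biology: Frank
Physics: Jack 
CS: Dave      
Math: Grace   
Biology: Bob  
Biology: Jack 
CS: Liam      
CS: Bob       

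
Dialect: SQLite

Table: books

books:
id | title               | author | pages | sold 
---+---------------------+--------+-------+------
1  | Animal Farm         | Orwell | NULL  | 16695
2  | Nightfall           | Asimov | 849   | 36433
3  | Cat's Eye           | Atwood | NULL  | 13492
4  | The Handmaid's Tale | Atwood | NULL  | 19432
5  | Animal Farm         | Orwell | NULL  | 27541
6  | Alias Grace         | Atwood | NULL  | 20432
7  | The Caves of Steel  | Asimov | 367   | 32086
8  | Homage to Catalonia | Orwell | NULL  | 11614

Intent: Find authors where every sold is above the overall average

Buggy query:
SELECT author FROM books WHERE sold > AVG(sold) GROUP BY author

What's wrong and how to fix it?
Bug: WHERE evaluates per row before aggregation, so AVG() is unavailable

Fix: Use a subquery for AVG and a HAVING MIN(...) filter so the condition holds for every row in the group

Corrected query:
SELECT author FROM books GROUP BY author HAVING MIN(sold) > (SELECT AVG(sold) FROM books)

Result:
author
------
Asimov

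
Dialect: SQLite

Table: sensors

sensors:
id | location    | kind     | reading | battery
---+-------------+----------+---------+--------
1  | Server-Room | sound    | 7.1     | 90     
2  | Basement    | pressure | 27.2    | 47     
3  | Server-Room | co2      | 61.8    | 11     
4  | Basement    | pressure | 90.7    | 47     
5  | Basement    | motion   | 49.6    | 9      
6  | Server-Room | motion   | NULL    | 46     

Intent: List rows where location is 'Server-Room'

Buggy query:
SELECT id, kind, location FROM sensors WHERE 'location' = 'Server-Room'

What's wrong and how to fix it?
Bug: 'location' in single quotes is a string literal, not the column; the comparison is literal-vs-literal and never true

Fix: Reference the column as location without single quotes

Corrected query:
SELECT id, kind, location FROM sensors WHERE location = 'Server-Room'

Result:
id | kind   | location   
---+--------+------------
1  | sound  | Server-Room
3  | co2    | Server-Room
6  | motion | Server-Room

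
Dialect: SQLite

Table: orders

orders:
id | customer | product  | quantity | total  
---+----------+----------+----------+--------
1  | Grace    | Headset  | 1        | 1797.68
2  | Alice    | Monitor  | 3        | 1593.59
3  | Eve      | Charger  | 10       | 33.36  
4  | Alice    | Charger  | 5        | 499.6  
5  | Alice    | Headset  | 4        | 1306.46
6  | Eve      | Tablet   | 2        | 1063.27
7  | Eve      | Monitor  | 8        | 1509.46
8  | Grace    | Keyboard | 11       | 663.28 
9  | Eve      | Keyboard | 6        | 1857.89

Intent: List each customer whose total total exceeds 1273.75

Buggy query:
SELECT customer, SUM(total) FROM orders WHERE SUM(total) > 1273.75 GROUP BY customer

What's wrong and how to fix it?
Bug: Aggregate functions cannot appear in a WHERE clause

Fix: Use HAVING (which filters groups after aggregation) instead of WHERE

Corrected query:
SELECT customer, SUM(total) FROM orders GROUP BY customer HAVING SUM(total) > 1273.75

Result:
customer | SUM(total)
---------+-----------
Alice    | 3399.65   
Eve      | 4463.98   
Grace    | 2460.96   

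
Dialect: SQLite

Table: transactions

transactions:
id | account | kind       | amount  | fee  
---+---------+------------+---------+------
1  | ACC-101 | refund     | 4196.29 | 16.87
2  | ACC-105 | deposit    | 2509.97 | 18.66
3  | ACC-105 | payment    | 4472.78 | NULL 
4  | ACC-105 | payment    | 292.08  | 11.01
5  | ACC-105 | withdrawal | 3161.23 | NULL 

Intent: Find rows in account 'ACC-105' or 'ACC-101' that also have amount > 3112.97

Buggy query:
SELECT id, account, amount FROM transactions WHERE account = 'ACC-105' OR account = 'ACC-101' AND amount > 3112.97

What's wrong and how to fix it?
Bug: Without parentheses, AND is evaluated before OR, so the amount filter only applies to the 'ACC-101' branch

Fix: Group the OR with parentheses (or use IN), then AND the threshold

Corrected query:
SELECT id, account, amount FROM transactions WHERE (account = 'ACC-105' OR account = 'ACC-101') AND amount > 3112.97

Result:
id | account | amount 
---+---------+--------
1  | ACC-101 | 4196.29
3  | ACC-105 | 4472.78
5  | ACC-105 | 3161.23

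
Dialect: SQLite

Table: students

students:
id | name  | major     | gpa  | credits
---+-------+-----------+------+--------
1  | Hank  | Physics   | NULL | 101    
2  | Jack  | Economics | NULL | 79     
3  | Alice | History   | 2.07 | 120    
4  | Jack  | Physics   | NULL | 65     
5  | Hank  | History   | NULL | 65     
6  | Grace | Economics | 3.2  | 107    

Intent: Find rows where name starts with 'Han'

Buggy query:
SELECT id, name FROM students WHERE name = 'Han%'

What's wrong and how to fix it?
Bug: Wildcards only work with LIKE; '=' treats '%' as a literal character

Fix: Use LIKE for wildcard pattern matching

Corrected query:
SELECT id, name FROM students WHERE name LIKE 'Han%'

Result:
id | name
---+-----
1  | Hank
5  | Hank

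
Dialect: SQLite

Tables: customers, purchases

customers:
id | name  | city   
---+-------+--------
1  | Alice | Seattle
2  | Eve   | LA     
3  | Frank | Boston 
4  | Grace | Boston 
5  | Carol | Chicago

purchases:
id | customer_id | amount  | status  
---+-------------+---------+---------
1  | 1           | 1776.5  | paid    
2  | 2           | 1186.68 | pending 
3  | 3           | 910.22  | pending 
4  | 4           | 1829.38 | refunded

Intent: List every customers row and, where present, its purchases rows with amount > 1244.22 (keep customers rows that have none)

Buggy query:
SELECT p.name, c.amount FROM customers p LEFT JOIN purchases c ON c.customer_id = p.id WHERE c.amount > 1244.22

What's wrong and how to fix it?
Bug: Filtering c.amount in WHERE discards the NULL rows produced by LEFT JOIN, turning it into an inner join

Fix: Put 'c.amount > 1244.22' in the JOIN's ON clause instead of WHERE

Corrected query:
SELECT p.name, c.amount FROM customers p LEFT JOIN purchases c ON c.customer_id = p.id AND c.amount > 1244.22

Result:
name  | amount 
------+--------
Alice | 1776.5 
Eve   | NULL   
Frank | NULL   
Grace | 1829.38
Carol | NULL   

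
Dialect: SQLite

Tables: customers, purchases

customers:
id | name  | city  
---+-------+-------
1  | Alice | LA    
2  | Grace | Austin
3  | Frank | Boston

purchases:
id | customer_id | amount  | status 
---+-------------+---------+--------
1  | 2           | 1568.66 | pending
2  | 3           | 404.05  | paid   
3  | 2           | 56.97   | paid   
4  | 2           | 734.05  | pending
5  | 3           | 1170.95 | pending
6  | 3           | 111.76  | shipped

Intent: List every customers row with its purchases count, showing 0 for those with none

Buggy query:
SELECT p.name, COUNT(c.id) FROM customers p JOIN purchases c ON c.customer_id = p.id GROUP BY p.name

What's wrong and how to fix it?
Bug: An inner join excludes parents with zero children

Fix: Switch to LEFT JOIN to retain unmatched parent rows

Corrected query:
SELECT p.name, COUNT(c.id) FROM customers p LEFT JOIN purchases c ON c.customer_id = p.id GROUP BY p.name

Result:
name  | COUNT(c.id)
------+------------
Alice | 0          
Frank | 3          
Grace | 3          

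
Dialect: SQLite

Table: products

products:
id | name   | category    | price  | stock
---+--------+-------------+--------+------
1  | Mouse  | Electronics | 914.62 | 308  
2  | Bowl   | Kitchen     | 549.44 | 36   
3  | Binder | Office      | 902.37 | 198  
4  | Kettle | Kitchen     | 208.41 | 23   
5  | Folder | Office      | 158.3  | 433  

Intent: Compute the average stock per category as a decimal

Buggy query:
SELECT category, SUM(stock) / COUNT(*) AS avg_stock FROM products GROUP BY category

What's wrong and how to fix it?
Bug: SUM(stock) and COUNT(*) are both integers; the division truncates the fractional part

Fix: Multiply by 1.0 (or CAST to REAL) to force floating-point division

Corrected query:
SELECT category, SUM(stock) * 1.0 / COUNT(*) AS avg_stock FROM products GROUP BY category

Result:
category    | avg_stock
------------+----------
Electronics | 308      
Kitchen     | 29.5     
Office      | 315.5    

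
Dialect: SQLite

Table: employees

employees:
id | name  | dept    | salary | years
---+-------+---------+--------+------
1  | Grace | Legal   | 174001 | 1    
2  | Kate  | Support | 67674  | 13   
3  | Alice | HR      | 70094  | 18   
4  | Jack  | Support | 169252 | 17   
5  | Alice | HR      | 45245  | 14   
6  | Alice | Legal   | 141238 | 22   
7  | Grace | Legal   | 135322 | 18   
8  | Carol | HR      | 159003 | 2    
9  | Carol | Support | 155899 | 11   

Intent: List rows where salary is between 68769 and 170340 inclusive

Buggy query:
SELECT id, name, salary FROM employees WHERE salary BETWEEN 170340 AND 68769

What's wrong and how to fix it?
Bug: The bounds are reversed; BETWEEN a AND b requires a <= b to match anything

Fix: Swap the bounds so the smaller value comes first

Corrected query:
SELECT id, name, salary FROM employees WHERE salary BETWEEN 68769 AND 170340

Result:
id | name  | salary
---+-------+-------
3  | Alice | 70094 
4  | Jack  | 169252
6  | Alice | 141238
7  | Grace | 135322
8  | Carol | 159003
9  | Carol | 155899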